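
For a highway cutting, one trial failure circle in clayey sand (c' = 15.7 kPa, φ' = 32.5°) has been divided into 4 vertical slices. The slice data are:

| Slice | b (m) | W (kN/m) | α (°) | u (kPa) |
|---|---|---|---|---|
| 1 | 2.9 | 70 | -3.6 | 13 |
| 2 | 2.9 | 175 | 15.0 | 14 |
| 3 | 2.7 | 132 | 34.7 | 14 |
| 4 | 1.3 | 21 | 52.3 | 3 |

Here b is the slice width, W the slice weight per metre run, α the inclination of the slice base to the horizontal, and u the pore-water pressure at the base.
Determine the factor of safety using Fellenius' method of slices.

FS = 2.43

Ordinary method of slices: FS = Σ[c'·Δl_i + (W_i cosα_i − u_i·Δl_i)·tanφ'] / Σ W_i sinα_i, with Δl_i = b_i / cosα_i.
Slice 1: Δl = 2.9/cos(-3.6°) = 2.906 m; N'_1 = 70·cos(-3.6°) − 13·2.906 = 32.1; c'Δl = 45.62; W sinα = -4.4
Slice 2: Δl = 2.9/cos15.0° = 3.002 m; N'_2 = 175·cos15.0° − 14·3.002 = 127.0; c'Δl = 47.14; W sinα = 45.3
Slice 3: Δl = 2.7/cos34.7° = 3.284 m; N'_3 = 132·cos34.7° − 14·3.284 = 62.5; c'Δl = 51.56; W sinα = 75.1
Slice 4: Δl = 1.3/cos52.3° = 2.126 m; N'_4 = 21·cos52.3° − 3·2.126 = 6.5; c'Δl = 33.38; W sinα = 16.6
Σc'Δl = 177.7 kN/m; ΣN' = 228.1 kN/m; ΣW sinα = 132.7 kN/m
Resisting = 177.7 + 228.1·tan32.5° = 177.7 + 145.3 = 323.0 kN/m
FS = 323.0 / 132.7 = 2.435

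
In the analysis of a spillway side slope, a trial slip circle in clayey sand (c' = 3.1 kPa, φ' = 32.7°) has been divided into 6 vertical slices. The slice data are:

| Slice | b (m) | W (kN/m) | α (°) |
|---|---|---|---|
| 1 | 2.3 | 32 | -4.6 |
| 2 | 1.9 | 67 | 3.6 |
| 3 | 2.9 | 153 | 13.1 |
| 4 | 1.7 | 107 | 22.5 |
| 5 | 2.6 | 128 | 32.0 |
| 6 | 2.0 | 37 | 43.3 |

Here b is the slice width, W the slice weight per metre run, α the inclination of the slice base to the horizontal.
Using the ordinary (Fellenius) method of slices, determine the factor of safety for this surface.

FS = 2.09

Ordinary method of slices: FS = Σ[c'·Δl_i + (W_i cosα_i)·tanφ'] / Σ W_i sinα_i, with Δl_i = b_i / cosα_i.
Slice 1: Δl = 2.3/cos(-4.6°) = 2.307 m; N'_1 = 32·cos(-4.6°) = 31.9; c'Δl = 7.15; W sinα = -2.6
Slice 2: Δl = 1.9/cos3.6° = 1.904 m; N'_2 = 67·cos3.6° = 66.9; c'Δl = 5.90; W sinα = 4.2
Slice 3: Δl = 2.9/cos13.1° = 2.977 m; N'_3 = 153·cos13.1° = 149.0; c'Δl = 9.23; W sinα = 34.7
Slice 4: Δl = 1.7/cos22.5° = 1.840 m; N'_4 = 107·cos22.5° = 98.9; c'Δl = 5.70; W sinα = 40.9
Slice 5: Δl = 2.6/cos32.0° = 3.066 m; N'_5 = 128·cos32.0° = 108.6; c'Δl = 9.50; W sinα = 67.8
Slice 6: Δl = 2.0/cos43.3° = 2.748 m; N'_6 = 37·cos43.3° = 26.9; c'Δl = 8.52; W sinα = 25.4
Σc'Δl = 46.0 kN/m; ΣN' = 482.1 kN/m; ΣW sinα = 170.5 kN/m
Resisting = 46.0 + 482.1·tan32.7° = 46.0 + 309.5 = 355.5 kN/m
FS = 355.5 / 170.5 = 2.086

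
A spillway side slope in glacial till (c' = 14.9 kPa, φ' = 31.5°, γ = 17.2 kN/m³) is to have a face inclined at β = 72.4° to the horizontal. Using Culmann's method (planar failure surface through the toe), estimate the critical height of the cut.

H_c = 11.53 m

Culmann's analysis gives the critical failure plane at α_cr = (β + φ')/2 = (72.4 + 31.5)/2 = 52.0°, and the critical height
H_c = (4c'/γ) · sinβ cosφ' / [1 − cos(β − φ')]
    = (4·14.9/17.2) · sin72.4°·cos31.5° / [1 − cos(40.9°)]
    = 3.465 · 0.9532·0.8526 / [1 − 0.7559]
    = 3.465 · 0.8127 / 0.2441
    = 11.53 m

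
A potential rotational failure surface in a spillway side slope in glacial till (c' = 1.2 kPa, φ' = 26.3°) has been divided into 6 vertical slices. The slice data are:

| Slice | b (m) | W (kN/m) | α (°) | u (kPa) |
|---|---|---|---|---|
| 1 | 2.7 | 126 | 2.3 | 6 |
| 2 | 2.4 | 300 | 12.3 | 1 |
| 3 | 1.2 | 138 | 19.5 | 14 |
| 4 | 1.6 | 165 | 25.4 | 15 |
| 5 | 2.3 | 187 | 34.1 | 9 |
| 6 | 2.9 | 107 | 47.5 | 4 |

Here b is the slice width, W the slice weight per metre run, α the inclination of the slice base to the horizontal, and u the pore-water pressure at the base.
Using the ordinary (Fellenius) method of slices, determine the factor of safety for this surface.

FS = 1.15

Ordinary method of slices: FS = Σ[c'·Δl_i + (W_i cosα_i − u_i·Δl_i)·tanφ'] / Σ W_i sinα_i, with Δl_i = b_i / cosα_i.
Slice 1: Δl = 2.7/cos2.3° = 2.702 m; N'_1 = 126·cos2.3° − 6·2.702 = 109.7; c'Δl = 3.24; W sinα = 5.1
Slice 2: Δl = 2.4/cos12.3° = 2.456 m; N'_2 = 300·cos12.3° − 1·2.456 = 290.7; c'Δl = 2.95; W sinα = 63.9
Slice 3: Δl = 1.2/cos19.5° = 1.273 m; N'_3 = 138·cos19.5° − 14·1.273 = 112.3; c'Δl = 1.53; W sinα = 46.1
Slice 4: Δl = 1.6/cos25.4° = 1.771 m; N'_4 = 165·cos25.4° − 15·1.771 = 122.5; c'Δl = 2.13; W sinα = 70.8
Slice 5: Δl = 2.3/cos34.1° = 2.778 m; N'_5 = 187·cos34.1° − 9·2.778 = 129.8; c'Δl = 3.33; W sinα = 104.8
Slice 6: Δl = 2.9/cos47.5° = 4.293 m; N'_6 = 107·cos47.5° − 4·4.293 = 55.1; c'Δl = 5.15; W sinα = 78.9
Σc'Δl = 18.3 kN/m; ΣN' = 820.1 kN/m; ΣW sinα = 369.5 kN/m
Resisting = 18.3 + 820.1·tan26.3° = 18.3 + 405.3 = 423.6 kN/m
FS = 423.6 / 369.5 = 1.146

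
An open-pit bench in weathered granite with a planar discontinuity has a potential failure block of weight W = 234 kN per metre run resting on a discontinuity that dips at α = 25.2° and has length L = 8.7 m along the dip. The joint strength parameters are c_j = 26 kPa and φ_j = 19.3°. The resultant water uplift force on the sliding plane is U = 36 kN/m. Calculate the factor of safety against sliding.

Resolving the block weight along and normal to the plane and applying the Mohr–Coulomb strength on the joint:
N' = W cosα − U = 234·cos25.2° − 36 = 175.7 kN/m
Driving force T = W sinα = 234·sin25.2° = 99.6 kN/m
Resisting force R = c_j·L + N'·tanφ_j = 26·8.7 + 175.7·tan19.3° = 226.2 + 61.5 = 287.7 kN/m
FS = R / T = 287.7 / 99.6 = 2.888

FS = 2.89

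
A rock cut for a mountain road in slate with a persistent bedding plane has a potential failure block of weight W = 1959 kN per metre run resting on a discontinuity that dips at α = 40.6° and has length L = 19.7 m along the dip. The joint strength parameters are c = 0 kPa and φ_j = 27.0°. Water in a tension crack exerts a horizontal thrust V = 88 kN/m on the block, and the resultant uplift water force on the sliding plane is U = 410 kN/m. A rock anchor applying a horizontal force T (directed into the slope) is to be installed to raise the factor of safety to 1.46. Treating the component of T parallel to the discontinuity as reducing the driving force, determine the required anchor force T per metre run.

T = 999 kN/m

Resolving forces along and normal to the sliding plane, with the horizontal anchor force T adding T·sinα to the effective normal force and T·cosα acting up the plane against the driving force:
FS = [cL + (W cosα − U − V sinα + T sinα) tanφ_j] / [W sinα + V cosα − T cosα]
Without the anchor: N' = 1020.1 kN/m, driving T_d = 1341.7 kN/m, resisting R = 0·19.7 + 1020.1·tan27.0° = 519.8 kN/m, FS = 0.39.
Setting FS = 1.46 and solving for T:
1.46·(1341.7 − T cos40.6°) = 519.8 + T sin40.6°·tan27.0°
T·(sin40.6°·tan27.0° + 1.46·cos40.6°) = 1.46·1341.7 − 519.8
T·(0.6508·0.5095 + 1.46·0.7593) = 1958.9 − 519.8 = 1439.1
T·1.4401 = 1439.1
T = 999.3 kN/m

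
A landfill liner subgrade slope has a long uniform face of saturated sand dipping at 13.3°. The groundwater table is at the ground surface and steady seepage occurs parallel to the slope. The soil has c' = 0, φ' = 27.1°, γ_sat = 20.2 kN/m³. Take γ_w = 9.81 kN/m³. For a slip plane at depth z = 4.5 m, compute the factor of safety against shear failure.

With seepage parallel to the slope and the water table at the surface, the effective normal stress on the slip plane uses the buoyant unit weight γ' = γ_sat − γ_w while the driving shear stress uses γ_sat:
FS = [c' + γ' z cos²β tanφ'] / [γ_sat z sinβ cosβ]
(For c' = 0 this reduces to FS = (γ'/γ_sat)·tanφ'/tanβ.)
γ' = 20.2 − 9.81 = 10.39 kN/m³
Numerator = 0.0 + 10.39·4.5·cos²13.3°·tan27.1° = 0.0 + 10.39·4.5·0.9471·0.5117 = 22.660 kPa
Denominator = 20.2·4.5·sin13.3°·cos13.3° = 20.2·4.5·0.2300·0.9732 = 20.351 kPa
FS = 22.660 / 20.351 = 1.113

FS = 1.11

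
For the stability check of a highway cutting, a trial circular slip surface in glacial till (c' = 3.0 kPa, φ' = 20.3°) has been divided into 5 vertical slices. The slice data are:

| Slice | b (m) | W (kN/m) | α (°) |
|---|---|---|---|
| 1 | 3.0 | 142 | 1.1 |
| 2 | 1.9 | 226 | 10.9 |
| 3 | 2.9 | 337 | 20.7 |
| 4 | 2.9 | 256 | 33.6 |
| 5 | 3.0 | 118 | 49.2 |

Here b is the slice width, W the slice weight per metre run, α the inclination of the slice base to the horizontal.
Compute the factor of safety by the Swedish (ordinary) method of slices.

Ordinary method of slices: FS = Σ[c'·Δl_i + (W_i cosα_i)·tanφ'] / Σ W_i sinα_i, with Δl_i = b_i / cosα_i.
Slice 1: Δl = 3.0/cos1.1° = 3.001 m; N'_1 = 142·cos1.1° = 142.0; c'Δl = 9.00; W sinα = 2.7
Slice 2: Δl = 1.9/cos10.9° = 1.935 m; N'_2 = 226·cos10.9° = 221.9; c'Δl = 5.80; W sinα = 42.7
Slice 3: Δl = 2.9/cos20.7° = 3.100 m; N'_3 = 337·cos20.7° = 315.2; c'Δl = 9.30; W sinα = 119.1
Slice 4: Δl = 2.9/cos33.6° = 3.482 m; N'_4 = 256·cos33.6° = 213.2; c'Δl = 10.45; W sinα = 141.7
Slice 5: Δl = 3.0/cos49.2° = 4.591 m; N'_5 = 118·cos49.2° = 77.1; c'Δl = 13.77; W sinα = 89.3
Σc'Δl = 48.3 kN/m; ΣN' = 969.5 kN/m; ΣW sinα = 395.6 kN/m
Resisting = 48.3 + 969.5·tan20.3° = 48.3 + 358.6 = 406.9 kN/m
FS = 406.9 / 395.6 = 1.029

FS = 1.03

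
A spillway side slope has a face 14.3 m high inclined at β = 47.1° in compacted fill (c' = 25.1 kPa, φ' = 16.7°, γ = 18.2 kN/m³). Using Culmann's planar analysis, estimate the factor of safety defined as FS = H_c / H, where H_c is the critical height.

H_c = (4c'/γ) · sinβ cosφ' / [1 − cos(β − φ')]
    = (4·25.1/18.2) · sin47.1°·cos16.7° / [1 − cos30.4°]
    = 5.516 · 0.7016 / 0.1375 = 28.15 m
FS = H_c / H = 28.15 / 14.3 = 1.969

FS = 1.97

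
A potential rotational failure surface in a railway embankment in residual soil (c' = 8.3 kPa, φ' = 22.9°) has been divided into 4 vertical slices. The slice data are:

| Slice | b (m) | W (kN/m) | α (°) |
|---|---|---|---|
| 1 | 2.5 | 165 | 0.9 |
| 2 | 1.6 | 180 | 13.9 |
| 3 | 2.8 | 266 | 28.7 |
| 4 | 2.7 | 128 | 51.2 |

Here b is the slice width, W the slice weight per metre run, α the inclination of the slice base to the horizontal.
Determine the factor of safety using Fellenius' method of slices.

FS = 1.36

Ordinary method of slices: FS = Σ[c'·Δl_i + (W_i cosα_i)·tanφ'] / Σ W_i sinα_i, with Δl_i = b_i / cosα_i.
Slice 1: Δl = 2.5/cos0.9° = 2.500 m; N'_1 = 165·cos0.9° = 165.0; c'Δl = 20.75; W sinα = 2.6
Slice 2: Δl = 1.6/cos13.9° = 1.648 m; N'_2 = 180·cos13.9° = 174.7; c'Δl = 13.68; W sinα = 43.2
Slice 3: Δl = 2.8/cos28.7° = 3.192 m; N'_3 = 266·cos28.7° = 233.3; c'Δl = 26.50; W sinα = 127.7
Slice 4: Δl = 2.7/cos51.2° = 4.309 m; N'_4 = 128·cos51.2° = 80.2; c'Δl = 35.76; W sinα = 99.8
Σc'Δl = 96.7 kN/m; ΣN' = 653.2 kN/m; ΣW sinα = 273.3 kN/m
Resisting = 96.7 + 653.2·tan22.9° = 96.7 + 275.9 = 372.6 kN/m
FS = 372.6 / 273.3 = 1.363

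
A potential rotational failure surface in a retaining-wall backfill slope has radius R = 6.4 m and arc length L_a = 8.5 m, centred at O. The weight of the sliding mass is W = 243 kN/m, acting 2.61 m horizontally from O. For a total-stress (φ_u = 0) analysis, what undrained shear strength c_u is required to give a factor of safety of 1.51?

c_u = 17.6 kPa

FS = c_u·L_a·R / (W·d), so c_u = FS·W·d / (L_a·R).
c_u = 1.51·243·2.61 / (8.50·6.4) = 957.7 / 54.40 = 17.60 kPa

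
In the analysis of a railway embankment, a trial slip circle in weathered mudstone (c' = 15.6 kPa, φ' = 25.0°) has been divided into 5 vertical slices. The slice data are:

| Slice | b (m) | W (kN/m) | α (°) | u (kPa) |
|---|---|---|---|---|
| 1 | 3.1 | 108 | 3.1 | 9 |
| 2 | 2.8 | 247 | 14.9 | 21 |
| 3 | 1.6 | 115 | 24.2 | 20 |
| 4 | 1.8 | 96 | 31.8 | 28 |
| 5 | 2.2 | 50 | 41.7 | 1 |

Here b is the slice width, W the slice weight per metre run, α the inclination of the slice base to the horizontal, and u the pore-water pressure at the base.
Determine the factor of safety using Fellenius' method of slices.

FS = 1.89

Ordinary method of slices: FS = Σ[c'·Δl_i + (W_i cosα_i − u_i·Δl_i)·tanφ'] / Σ W_i sinα_i, with Δl_i = b_i / cosα_i.
Slice 1: Δl = 3.1/cos3.1° = 3.105 m; N'_1 = 108·cos3.1° − 9·3.105 = 79.9; c'Δl = 48.43; W sinα = 5.8
Slice 2: Δl = 2.8/cos14.9° = 2.897 m; N'_2 = 247·cos14.9° − 21·2.897 = 177.8; c'Δl = 45.20; W sinα = 63.5
Slice 3: Δl = 1.6/cos24.2° = 1.754 m; N'_3 = 115·cos24.2° − 20·1.754 = 69.8; c'Δl = 27.36; W sinα = 47.1
Slice 4: Δl = 1.8/cos31.8° = 2.118 m; N'_4 = 96·cos31.8° − 28·2.118 = 22.3; c'Δl = 33.04; W sinα = 50.6
Slice 5: Δl = 2.2/cos41.7° = 2.947 m; N'_5 = 50·cos41.7° − 1·2.947 = 34.4; c'Δl = 45.97; W sinα = 33.3
Σc'Δl = 200.0 kN/m; ΣN' = 384.2 kN/m; ΣW sinα = 200.3 kN/m
Resisting = 200.0 + 384.2·tan25.0° = 200.0 + 179.2 = 379.2 kN/m
FS = 379.2 / 200.3 = 1.893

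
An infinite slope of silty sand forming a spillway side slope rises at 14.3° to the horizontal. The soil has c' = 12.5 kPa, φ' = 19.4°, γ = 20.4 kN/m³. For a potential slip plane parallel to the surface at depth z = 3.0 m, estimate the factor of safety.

For an infinite slope with a slip plane parallel to the surface (no pore pressure): FS = [c' + γz cos²β tanφ'] / [γz sinβ cosβ].
γz = 20.4·3.0 = 61.20 kN/m²
Numerator = 12.5 + 61.20·cos²14.3°·tan19.4° = 12.5 + 61.20·0.9390·0.3522 = 32.737 kPa
Denominator = 61.20·sin14.3°·cos14.3° = 61.20·0.2470·0.9690 = 14.648 kPa
FS = 32.737 / 14.648 = 2.235

FS = 2.23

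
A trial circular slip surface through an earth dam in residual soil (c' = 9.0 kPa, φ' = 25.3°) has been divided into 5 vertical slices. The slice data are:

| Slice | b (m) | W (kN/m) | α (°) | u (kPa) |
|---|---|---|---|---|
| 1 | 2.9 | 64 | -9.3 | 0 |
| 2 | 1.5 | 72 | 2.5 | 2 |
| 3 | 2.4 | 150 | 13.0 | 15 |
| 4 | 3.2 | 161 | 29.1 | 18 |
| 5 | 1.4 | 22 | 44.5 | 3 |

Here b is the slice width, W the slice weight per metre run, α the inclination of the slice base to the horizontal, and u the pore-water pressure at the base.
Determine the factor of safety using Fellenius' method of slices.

FS = 2.22

Ordinary method of slices: FS = Σ[c'·Δl_i + (W_i cosα_i − u_i·Δl_i)·tanφ'] / Σ W_i sinα_i, with Δl_i = b_i / cosα_i.
Slice 1: Δl = 2.9/cos(-9.3°) = 2.939 m; N'_1 = 64·cos(-9.3°) − 0·2.939 = 63.2; c'Δl = 26.45; W sinα = -10.3
Slice 2: Δl = 1.5/cos2.5° = 1.501 m; N'_2 = 72·cos2.5° − 2·1.501 = 68.9; c'Δl = 13.51; W sinα = 3.1
Slice 3: Δl = 2.4/cos13.0° = 2.463 m; N'_3 = 150·cos13.0° − 15·2.463 = 109.2; c'Δl = 22.17; W sinα = 33.7
Slice 4: Δl = 3.2/cos29.1° = 3.662 m; N'_4 = 161·cos29.1° − 18·3.662 = 74.8; c'Δl = 32.96; W sinα = 78.3
Slice 5: Δl = 1.4/cos44.5° = 1.963 m; N'_5 = 22·cos44.5° − 3·1.963 = 9.8; c'Δl = 17.67; W sinα = 15.4
Σc'Δl = 112.8 kN/m; ΣN' = 325.9 kN/m; ΣW sinα = 120.3 kN/m
Resisting = 112.8 + 325.9·tan25.3° = 112.8 + 154.0 = 266.8 kN/m
FS = 266.8 / 120.3 = 2.218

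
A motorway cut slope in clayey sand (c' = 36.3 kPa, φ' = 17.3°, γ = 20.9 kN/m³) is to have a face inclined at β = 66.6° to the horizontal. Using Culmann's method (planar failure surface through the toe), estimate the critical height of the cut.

Culmann's analysis gives the critical failure plane at α_cr = (β + φ')/2 = (66.6 + 17.3)/2 = 41.9°, and the critical height
H_c = (4c'/γ) · sinβ cosφ' / [1 − cos(β − φ')]
    = (4·36.3/20.9) · sin66.6°·cos17.3° / [1 − cos(49.3°)]
    = 6.947 · 0.9178·0.9548 / [1 − 0.6521]
    = 6.947 · 0.8762 / 0.3479
    = 17.50 m

H_c = 17.50 m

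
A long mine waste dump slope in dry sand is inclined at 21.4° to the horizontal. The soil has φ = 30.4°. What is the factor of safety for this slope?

FS = 1.50

For a dry cohesionless infinite slope the factor of safety is FS = tanφ / tanβ.
FS = tan30.4° / tan21.4° = 0.5867 / 0.3919 = 1.497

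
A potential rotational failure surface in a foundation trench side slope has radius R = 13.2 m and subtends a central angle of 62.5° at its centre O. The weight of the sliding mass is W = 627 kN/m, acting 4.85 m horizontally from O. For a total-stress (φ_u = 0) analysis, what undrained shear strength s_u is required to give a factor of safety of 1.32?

s_u = 21.1 kPa

FS = s_u·L_a·R / (W·d), so s_u = FS·W·d / (L_a·R).
Arc length L_a = R·θ = 13.2·(62.5°·π/180) = 13.2·1.0908 = 14.40 m
s_u = 1.32·627·4.85 / (14.40·13.2) = 4014.1 / 190.07 = 21.12 kPa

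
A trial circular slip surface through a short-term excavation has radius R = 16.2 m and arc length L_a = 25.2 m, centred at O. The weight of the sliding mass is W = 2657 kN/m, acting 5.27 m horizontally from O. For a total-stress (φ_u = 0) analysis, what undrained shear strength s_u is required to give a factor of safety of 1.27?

FS = s_u·L_a·R / (W·d), so s_u = FS·W·d / (L_a·R).
s_u = 1.27·2657·5.27 / (25.20·16.2) = 17783.0 / 408.24 = 43.56 kPa

s_u = 43.6 kPa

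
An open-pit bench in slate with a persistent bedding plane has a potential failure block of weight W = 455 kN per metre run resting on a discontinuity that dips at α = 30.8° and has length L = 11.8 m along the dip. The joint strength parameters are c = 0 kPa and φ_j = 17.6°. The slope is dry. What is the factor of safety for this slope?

Resolving the block weight along and normal to the plane and applying the Mohr–Coulomb strength on the joint:
N' = W cosα = 455·cos30.8° = 390.8 kN/m
Driving force T = W sinα = 455·sin30.8° = 233.0 kN/m
Resisting force R = c·L + N'·tanφ_j = 0·11.8 + 390.8·tan17.6° = 0.0 + 124.0 = 124.0 kN/m
FS = R / T = 124.0 / 233.0 = 0.532

FS = 0.53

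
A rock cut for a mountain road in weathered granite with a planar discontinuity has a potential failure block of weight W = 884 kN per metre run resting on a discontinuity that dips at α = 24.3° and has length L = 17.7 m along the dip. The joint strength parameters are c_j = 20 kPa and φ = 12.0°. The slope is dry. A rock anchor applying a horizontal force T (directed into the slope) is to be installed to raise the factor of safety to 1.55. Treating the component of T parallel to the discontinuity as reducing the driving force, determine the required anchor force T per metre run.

Resolving forces along and normal to the sliding plane, with the horizontal anchor force T adding T·sinα to the effective normal force and T·cosα acting up the plane against the driving force:
FS = [c_jL + (W cosα + T sinα) tanφ] / [W sinα − T cosα]
Without the anchor: N' = 805.7 kN/m, driving T_d = 363.8 kN/m, resisting R = 20·17.7 + 805.7·tan12.0° = 525.3 kN/m, FS = 1.44.
Setting FS = 1.55 and solving for T:
1.55·(363.8 − T cos24.3°) = 525.3 + T sin24.3°·tan12.0°
T·(sin24.3°·tan12.0° + 1.55·cos24.3°) = 1.55·363.8 − 525.3
T·(0.4115·0.2126 + 1.55·0.9114) = 563.9 − 525.3 = 38.6
T·1.5001 = 38.6
T = 25.7 kN/m

T = 26 kN/m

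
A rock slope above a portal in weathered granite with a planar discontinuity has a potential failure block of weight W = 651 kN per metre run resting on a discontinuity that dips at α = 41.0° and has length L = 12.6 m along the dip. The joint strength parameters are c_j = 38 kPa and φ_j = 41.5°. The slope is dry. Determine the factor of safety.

FS = 2.14

Resolving the block weight along and normal to the plane and applying the Mohr–Coulomb strength on the joint:
N' = W cosα = 651·cos41.0° = 491.3 kN/m
Driving force T = W sinα = 651·sin41.0° = 427.1 kN/m
Resisting force R = c_j·L + N'·tanφ_j = 38·12.6 + 491.3·tan41.5° = 478.8 + 434.7 = 913.5 kN/m
FS = R / T = 913.5 / 427.1 = 2.139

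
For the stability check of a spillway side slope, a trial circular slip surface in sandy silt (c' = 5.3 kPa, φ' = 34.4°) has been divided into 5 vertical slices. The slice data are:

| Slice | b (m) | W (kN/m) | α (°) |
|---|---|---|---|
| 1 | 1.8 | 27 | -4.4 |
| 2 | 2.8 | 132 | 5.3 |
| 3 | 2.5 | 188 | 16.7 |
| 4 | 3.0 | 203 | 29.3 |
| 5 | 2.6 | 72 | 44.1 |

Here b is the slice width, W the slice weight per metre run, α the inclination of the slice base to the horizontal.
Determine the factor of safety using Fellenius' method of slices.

FS = 2.17

Ordinary method of slices: FS = Σ[c'·Δl_i + (W_i cosα_i)·tanφ'] / Σ W_i sinα_i, with Δl_i = b_i / cosα_i.
Slice 1: Δl = 1.8/cos(-4.4°) = 1.805 m; N'_1 = 27·cos(-4.4°) = 26.9; c'Δl = 9.57; W sinα = -2.1
Slice 2: Δl = 2.8/cos5.3° = 2.812 m; N'_2 = 132·cos5.3° = 131.4; c'Δl = 14.90; W sinα = 12.2
Slice 3: Δl = 2.5/cos16.7° = 2.610 m; N'_3 = 188·cos16.7° = 180.1; c'Δl = 13.83; W sinα = 54.0
Slice 4: Δl = 3.0/cos29.3° = 3.440 m; N'_4 = 203·cos29.3° = 177.0; c'Δl = 18.23; W sinα = 99.3
Slice 5: Δl = 2.6/cos44.1° = 3.621 m; N'_5 = 72·cos44.1° = 51.7; c'Δl = 19.19; W sinα = 50.1
Σc'Δl = 75.7 kN/m; ΣN' = 567.2 kN/m; ΣW sinα = 213.6 kN/m
Resisting = 75.7 + 567.2·tan34.4° = 75.7 + 388.3 = 464.1 kN/m
FS = 464.1 / 213.6 = 2.173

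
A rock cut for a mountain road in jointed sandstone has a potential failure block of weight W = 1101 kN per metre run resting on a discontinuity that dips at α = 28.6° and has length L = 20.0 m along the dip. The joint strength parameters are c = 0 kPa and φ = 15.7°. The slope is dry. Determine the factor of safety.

FS = 0.52

Resolving the block weight along and normal to the plane and applying the Mohr–Coulomb strength on the joint:
N' = W cosα = 1101·cos28.6° = 966.7 kN/m
Driving force T = W sinα = 1101·sin28.6° = 527.0 kN/m
Resisting force R = c·L + N'·tanφ = 0·20.0 + 966.7·tan15.7° = 0.0 + 271.7 = 271.7 kN/m
FS = R / T = 271.7 / 527.0 = 0.516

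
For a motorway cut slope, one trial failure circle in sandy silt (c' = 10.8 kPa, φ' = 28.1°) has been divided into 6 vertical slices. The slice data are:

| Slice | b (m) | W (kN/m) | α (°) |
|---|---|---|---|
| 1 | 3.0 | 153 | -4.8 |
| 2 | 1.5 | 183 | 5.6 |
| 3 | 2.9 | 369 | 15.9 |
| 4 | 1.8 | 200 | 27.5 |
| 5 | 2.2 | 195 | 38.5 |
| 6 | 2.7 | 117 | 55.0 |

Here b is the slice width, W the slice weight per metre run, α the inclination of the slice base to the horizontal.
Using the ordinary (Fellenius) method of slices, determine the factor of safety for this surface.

FS = 1.84

Ordinary method of slices: FS = Σ[c'·Δl_i + (W_i cosα_i)·tanφ'] / Σ W_i sinα_i, with Δl_i = b_i / cosα_i.
Slice 1: Δl = 3.0/cos(-4.8°) = 3.011 m; N'_1 = 153·cos(-4.8°) = 152.5; c'Δl = 32.51; W sinα = -12.8
Slice 2: Δl = 1.5/cos5.6° = 1.507 m; N'_2 = 183·cos5.6° = 182.1; c'Δl = 16.28; W sinα = 17.9
Slice 3: Δl = 2.9/cos15.9° = 3.015 m; N'_3 = 369·cos15.9° = 354.9; c'Δl = 32.57; W sinα = 101.1
Slice 4: Δl = 1.8/cos27.5° = 2.029 m; N'_4 = 200·cos27.5° = 177.4; c'Δl = 21.92; W sinα = 92.3
Slice 5: Δl = 2.2/cos38.5° = 2.811 m; N'_5 = 195·cos38.5° = 152.6; c'Δl = 30.36; W sinα = 121.4
Slice 6: Δl = 2.7/cos55.0° = 4.707 m; N'_6 = 117·cos55.0° = 67.1; c'Δl = 50.84; W sinα = 95.8
Σc'Δl = 184.5 kN/m; ΣN' = 1086.6 kN/m; ΣW sinα = 415.7 kN/m
Resisting = 184.5 + 1086.6·tan28.1° = 184.5 + 580.2 = 764.7 kN/m
FS = 764.7 / 415.7 = 1.839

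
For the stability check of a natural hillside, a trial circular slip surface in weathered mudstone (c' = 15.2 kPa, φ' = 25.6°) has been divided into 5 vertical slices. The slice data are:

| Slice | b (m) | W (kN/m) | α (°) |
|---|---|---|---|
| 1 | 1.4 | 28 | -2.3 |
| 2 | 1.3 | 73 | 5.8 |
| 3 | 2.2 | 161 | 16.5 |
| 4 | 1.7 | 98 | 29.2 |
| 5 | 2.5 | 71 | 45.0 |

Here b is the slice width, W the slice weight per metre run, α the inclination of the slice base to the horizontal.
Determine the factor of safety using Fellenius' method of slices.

FS = 2.31

Ordinary method of slices: FS = Σ[c'·Δl_i + (W_i cosα_i)·tanφ'] / Σ W_i sinα_i, with Δl_i = b_i / cosα_i.
Slice 1: Δl = 1.4/cos(-2.3°) = 1.401 m; N'_1 = 28·cos(-2.3°) = 28.0; c'Δl = 21.30; W sinα = -1.1
Slice 2: Δl = 1.3/cos5.8° = 1.307 m; N'_2 = 73·cos5.8° = 72.6; c'Δl = 19.86; W sinα = 7.4
Slice 3: Δl = 2.2/cos16.5° = 2.294 m; N'_3 = 161·cos16.5° = 154.4; c'Δl = 34.88; W sinα = 45.7
Slice 4: Δl = 1.7/cos29.2° = 1.947 m; N'_4 = 98·cos29.2° = 85.5; c'Δl = 29.60; W sinα = 47.8
Slice 5: Δl = 2.5/cos45.0° = 3.536 m; N'_5 = 71·cos45.0° = 50.2; c'Δl = 53.74; W sinα = 50.2
Σc'Δl = 159.4 kN/m; ΣN' = 390.7 kN/m; ΣW sinα = 150.0 kN/m
Resisting = 159.4 + 390.7·tan25.6° = 159.4 + 187.2 = 346.6 kN/m
FS = 346.6 / 150.0 = 2.311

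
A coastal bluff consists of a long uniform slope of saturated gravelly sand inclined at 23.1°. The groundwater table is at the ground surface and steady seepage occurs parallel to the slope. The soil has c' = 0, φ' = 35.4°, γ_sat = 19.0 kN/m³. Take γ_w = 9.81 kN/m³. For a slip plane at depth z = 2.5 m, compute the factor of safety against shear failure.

With seepage parallel to the slope and the water table at the surface, the effective normal stress on the slip plane uses the buoyant unit weight γ' = γ_sat − γ_w while the driving shear stress uses γ_sat:
FS = [c' + γ' z cos²β tanφ'] / [γ_sat z sinβ cosβ]
(For c' = 0 this reduces to FS = (γ'/γ_sat)·tanφ'/tanβ.)
γ' = 19.0 − 9.81 = 9.19 kN/m³
Numerator = 0.0 + 9.19·2.5·cos²23.1°·tan35.4° = 0.0 + 9.19·2.5·0.8461·0.7107 = 13.814 kPa
Denominator = 19.0·2.5·sin23.1°·cos23.1° = 19.0·2.5·0.3923·0.9198 = 17.142 kPa
FS = 13.814 / 17.142 = 0.806

FS = 0.81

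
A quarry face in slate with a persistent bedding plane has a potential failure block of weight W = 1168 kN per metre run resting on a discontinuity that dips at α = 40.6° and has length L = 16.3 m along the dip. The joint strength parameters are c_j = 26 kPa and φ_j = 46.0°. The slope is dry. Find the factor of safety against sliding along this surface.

FS = 1.77

Resolving the block weight along and normal to the plane and applying the Mohr–Coulomb strength on the joint:
N' = W cosα = 1168·cos40.6° = 886.8 kN/m
Driving force T = W sinα = 1168·sin40.6° = 760.1 kN/m
Resisting force R = c_j·L + N'·tanφ_j = 26·16.3 + 886.8·tan46.0° = 423.8 + 918.3 = 1342.1 kN/m
FS = R / T = 1342.1 / 760.1 = 1.766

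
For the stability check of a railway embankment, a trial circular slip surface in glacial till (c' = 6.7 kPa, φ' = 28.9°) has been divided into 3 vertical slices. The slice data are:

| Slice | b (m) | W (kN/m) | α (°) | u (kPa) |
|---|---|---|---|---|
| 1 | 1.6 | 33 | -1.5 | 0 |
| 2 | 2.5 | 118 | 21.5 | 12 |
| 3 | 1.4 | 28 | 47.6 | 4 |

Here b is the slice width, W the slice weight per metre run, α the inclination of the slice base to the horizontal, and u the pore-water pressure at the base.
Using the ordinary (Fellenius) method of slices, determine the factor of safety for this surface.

Ordinary method of slices: FS = Σ[c'·Δl_i + (W_i cosα_i − u_i·Δl_i)·tanφ'] / Σ W_i sinα_i, with Δl_i = b_i / cosα_i.
Slice 1: Δl = 1.6/cos(-1.5°) = 1.601 m; N'_1 = 33·cos(-1.5°) − 0·1.601 = 33.0; c'Δl = 10.72; W sinα = -0.9
Slice 2: Δl = 2.5/cos21.5° = 2.687 m; N'_2 = 118·cos21.5° − 12·2.687 = 77.5; c'Δl = 18.00; W sinα = 43.2
Slice 3: Δl = 1.4/cos47.6° = 2.076 m; N'_3 = 28·cos47.6° − 4·2.076 = 10.6; c'Δl = 13.91; W sinα = 20.7
Σc'Δl = 42.6 kN/m; ΣN' = 121.1 kN/m; ΣW sinα = 63.1 kN/m
Resisting = 42.6 + 121.1·tan28.9° = 42.6 + 66.9 = 109.5 kN/m
FS = 109.5 / 63.1 = 1.736

FS = 1.74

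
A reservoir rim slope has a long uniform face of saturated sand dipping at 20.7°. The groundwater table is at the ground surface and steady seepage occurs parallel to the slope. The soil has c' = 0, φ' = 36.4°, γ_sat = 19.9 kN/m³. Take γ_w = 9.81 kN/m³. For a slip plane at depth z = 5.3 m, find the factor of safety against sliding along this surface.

FS = 0.99

With seepage parallel to the slope and the water table at the surface, the effective normal stress on the slip plane uses the buoyant unit weight γ' = γ_sat − γ_w while the driving shear stress uses γ_sat:
FS = [c' + γ' z cos²β tanφ'] / [γ_sat z sinβ cosβ]
(For c' = 0 this reduces to FS = (γ'/γ_sat)·tanφ'/tanβ.)
γ' = 19.9 − 9.81 = 10.09 kN/m³
Numerator = 0.0 + 10.09·5.3·cos²20.7°·tan36.4° = 0.0 + 10.09·5.3·0.8751·0.7373 = 34.501 kPa
Denominator = 19.9·5.3·sin20.7°·cos20.7° = 19.9·5.3·0.3535·0.9354 = 34.874 kPa
FS = 34.501 / 34.874 = 0.989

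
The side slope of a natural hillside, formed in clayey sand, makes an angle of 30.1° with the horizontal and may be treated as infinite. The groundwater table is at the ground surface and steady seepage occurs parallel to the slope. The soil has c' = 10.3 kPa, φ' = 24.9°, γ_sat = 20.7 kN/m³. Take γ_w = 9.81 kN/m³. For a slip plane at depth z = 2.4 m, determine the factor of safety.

FS = 0.90

With seepage parallel to the slope and the water table at the surface, the effective normal stress on the slip plane uses the buoyant unit weight γ' = γ_sat − γ_w while the driving shear stress uses γ_sat:
FS = [c' + γ' z cos²β tanφ'] / [γ_sat z sinβ cosβ]
γ' = 20.7 − 9.81 = 10.89 kN/m³
Numerator = 10.3 + 10.89·2.4·cos²30.1°·tan24.9° = 10.3 + 10.89·2.4·0.7485·0.4642 = 19.381 kPa
Denominator = 20.7·2.4·sin30.1°·cos30.1° = 20.7·2.4·0.5015·0.8652 = 21.555 kPa
FS = 19.381 / 21.555 = 0.899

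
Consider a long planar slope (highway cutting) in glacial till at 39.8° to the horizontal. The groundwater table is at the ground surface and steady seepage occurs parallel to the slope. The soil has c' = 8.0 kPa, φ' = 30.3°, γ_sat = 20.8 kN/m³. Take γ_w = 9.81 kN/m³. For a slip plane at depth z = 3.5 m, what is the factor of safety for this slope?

With seepage parallel to the slope and the water table at the surface, the effective normal stress on the slip plane uses the buoyant unit weight γ' = γ_sat − γ_w while the driving shear stress uses γ_sat:
FS = [c' + γ' z cos²β tanφ'] / [γ_sat z sinβ cosβ]
γ' = 20.8 − 9.81 = 10.99 kN/m³
Numerator = 8.0 + 10.99·3.5·cos²39.8°·tan30.3° = 8.0 + 10.99·3.5·0.5903·0.5844 = 21.267 kPa
Denominator = 20.8·3.5·sin39.8°·cos39.8° = 20.8·3.5·0.6401·0.7683 = 35.802 kPa
FS = 21.267 / 35.802 = 0.594

FS = 0.59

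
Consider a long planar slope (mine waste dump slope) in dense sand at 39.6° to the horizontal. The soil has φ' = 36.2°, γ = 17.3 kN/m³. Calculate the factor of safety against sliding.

FS = 0.88

For a dry cohesionless infinite slope the factor of safety is FS = tanφ' / tanβ.
FS = tan36.2° / tan39.6° = 0.7319 / 0.8273 = 0.885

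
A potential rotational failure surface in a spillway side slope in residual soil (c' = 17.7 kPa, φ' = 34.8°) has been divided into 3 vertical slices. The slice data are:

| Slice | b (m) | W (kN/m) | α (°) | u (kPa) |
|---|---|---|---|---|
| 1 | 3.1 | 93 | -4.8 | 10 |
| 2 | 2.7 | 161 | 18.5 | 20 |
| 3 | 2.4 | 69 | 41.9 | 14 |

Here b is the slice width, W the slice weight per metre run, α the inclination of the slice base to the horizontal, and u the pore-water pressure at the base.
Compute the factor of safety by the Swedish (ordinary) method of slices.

FS = 3.09

Ordinary method of slices: FS = Σ[c'·Δl_i + (W_i cosα_i − u_i·Δl_i)·tanφ'] / Σ W_i sinα_i, with Δl_i = b_i / cosα_i.
Slice 1: Δl = 3.1/cos(-4.8°) = 3.111 m; N'_1 = 93·cos(-4.8°) − 10·3.111 = 61.6; c'Δl = 55.06; W sinα = -7.8
Slice 2: Δl = 2.7/cos18.5° = 2.847 m; N'_2 = 161·cos18.5° − 20·2.847 = 95.7; c'Δl = 50.39; W sinα = 51.1
Slice 3: Δl = 2.4/cos41.9° = 3.224 m; N'_3 = 69·cos41.9° − 14·3.224 = 6.2; c'Δl = 57.07; W sinα = 46.1
Σc'Δl = 162.5 kN/m; ΣN' = 163.5 kN/m; ΣW sinα = 89.4 kN/m
Resisting = 162.5 + 163.5·tan34.8° = 162.5 + 113.6 = 276.2 kN/m
FS = 276.2 / 89.4 = 3.090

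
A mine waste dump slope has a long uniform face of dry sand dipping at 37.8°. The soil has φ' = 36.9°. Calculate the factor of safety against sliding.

For a dry cohesionless infinite slope the factor of safety is FS = tanφ' / tanβ.
FS = tan36.9° / tan37.8° = 0.7508 / 0.7757 = 0.968

FS = 0.97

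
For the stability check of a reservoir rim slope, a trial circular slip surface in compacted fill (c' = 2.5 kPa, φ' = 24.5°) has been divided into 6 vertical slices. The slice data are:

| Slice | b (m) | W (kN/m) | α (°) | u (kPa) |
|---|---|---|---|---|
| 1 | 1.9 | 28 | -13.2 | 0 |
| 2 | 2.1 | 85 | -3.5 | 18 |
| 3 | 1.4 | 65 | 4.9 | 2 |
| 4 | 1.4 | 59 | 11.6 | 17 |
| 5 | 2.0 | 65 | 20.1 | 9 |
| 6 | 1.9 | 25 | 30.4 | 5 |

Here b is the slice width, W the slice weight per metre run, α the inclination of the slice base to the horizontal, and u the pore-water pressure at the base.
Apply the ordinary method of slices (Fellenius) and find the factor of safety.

Ordinary method of slices: FS = Σ[c'·Δl_i + (W_i cosα_i − u_i·Δl_i)·tanφ'] / Σ W_i sinα_i, with Δl_i = b_i / cosα_i.
Slice 1: Δl = 1.9/cos(-13.2°) = 1.952 m; N'_1 = 28·cos(-13.2°) − 0·1.952 = 27.3; c'Δl = 4.88; W sinα = -6.4
Slice 2: Δl = 2.1/cos(-3.5°) = 2.104 m; N'_2 = 85·cos(-3.5°) − 18·2.104 = 47.0; c'Δl = 5.26; W sinα = -5.2
Slice 3: Δl = 1.4/cos4.9° = 1.405 m; N'_3 = 65·cos4.9° − 2·1.405 = 62.0; c'Δl = 3.51; W sinα = 5.6
Slice 4: Δl = 1.4/cos11.6° = 1.429 m; N'_4 = 59·cos11.6° − 17·1.429 = 33.5; c'Δl = 3.57; W sinα = 11.9
Slice 5: Δl = 2.0/cos20.1° = 2.130 m; N'_5 = 65·cos20.1° − 9·2.130 = 41.9; c'Δl = 5.32; W sinα = 22.3
Slice 6: Δl = 1.9/cos30.4° = 2.203 m; N'_6 = 25·cos30.4° − 5·2.203 = 10.5; c'Δl = 5.51; W sinα = 12.7
Σc'Δl = 28.1 kN/m; ΣN' = 222.1 kN/m; ΣW sinα = 40.8 kN/m
Resisting = 28.1 + 222.1·tan24.5° = 28.1 + 101.2 = 129.3 kN/m
FS = 129.3 / 40.8 = 3.167

FS = 3.17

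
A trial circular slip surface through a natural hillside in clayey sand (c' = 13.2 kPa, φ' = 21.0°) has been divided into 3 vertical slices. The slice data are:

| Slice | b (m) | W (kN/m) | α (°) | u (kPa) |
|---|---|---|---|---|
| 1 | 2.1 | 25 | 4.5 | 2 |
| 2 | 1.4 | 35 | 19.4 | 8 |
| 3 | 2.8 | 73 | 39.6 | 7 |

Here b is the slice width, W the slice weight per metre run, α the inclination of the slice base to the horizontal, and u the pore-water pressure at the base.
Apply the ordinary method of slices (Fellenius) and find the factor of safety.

Ordinary method of slices: FS = Σ[c'·Δl_i + (W_i cosα_i − u_i·Δl_i)·tanφ'] / Σ W_i sinα_i, with Δl_i = b_i / cosα_i.
Slice 1: Δl = 2.1/cos4.5° = 2.106 m; N'_1 = 25·cos4.5° − 2·2.106 = 20.7; c'Δl = 27.81; W sinα = 2.0
Slice 2: Δl = 1.4/cos19.4° = 1.484 m; N'_2 = 35·cos19.4° − 8·1.484 = 21.1; c'Δl = 19.59; W sinα = 11.6
Slice 3: Δl = 2.8/cos39.6° = 3.634 m; N'_3 = 73·cos39.6° − 7·3.634 = 30.8; c'Δl = 47.97; W sinα = 46.5
Σc'Δl = 95.4 kN/m; ΣN' = 72.7 kN/m; ΣW sinα = 60.1 kN/m
Resisting = 95.4 + 72.7·tan21.0° = 95.4 + 27.9 = 123.3 kN/m
FS = 123.3 / 60.1 = 2.050

FS = 2.05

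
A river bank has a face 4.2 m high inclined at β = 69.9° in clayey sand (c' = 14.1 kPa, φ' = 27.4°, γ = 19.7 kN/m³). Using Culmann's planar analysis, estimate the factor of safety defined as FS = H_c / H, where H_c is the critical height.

FS = 2.16

H_c = (4c'/γ) · sinβ cosφ' / [1 − cos(β − φ')]
    = (4·14.1/19.7) · sin69.9°·cos27.4° / [1 − cos42.5°]
    = 2.863 · 0.8337 / 0.2627 = 9.09 m
FS = H_c / H = 9.09 / 4.2 = 2.163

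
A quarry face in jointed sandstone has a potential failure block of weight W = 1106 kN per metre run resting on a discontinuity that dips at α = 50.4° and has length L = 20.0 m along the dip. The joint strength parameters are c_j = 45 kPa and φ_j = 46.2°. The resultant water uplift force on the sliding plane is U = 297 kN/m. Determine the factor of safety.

FS = 1.56

Resolving the block weight along and normal to the plane and applying the Mohr–Coulomb strength on the joint:
N' = W cosα − U = 1106·cos50.4° − 297 = 408.0 kN/m
Driving force T = W sinα = 1106·sin50.4° = 852.2 kN/m
Resisting force R = c_j·L + N'·tanφ_j = 45·20.0 + 408.0·tan46.2° = 900.0 + 425.4 = 1325.4 kN/m
FS = R / T = 1325.4 / 852.2 = 1.555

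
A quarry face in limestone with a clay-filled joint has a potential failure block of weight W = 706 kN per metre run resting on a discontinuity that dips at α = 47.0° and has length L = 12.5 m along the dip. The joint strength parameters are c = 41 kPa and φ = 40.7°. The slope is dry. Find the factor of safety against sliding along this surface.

Resolving the block weight along and normal to the plane and applying the Mohr–Coulomb strength on the joint:
N' = W cosα = 706·cos47.0° = 481.5 kN/m
Driving force T = W sinα = 706·sin47.0° = 516.3 kN/m
Resisting force R = c·L + N'·tanφ = 41·12.5 + 481.5·tan40.7° = 512.5 + 414.1 = 926.6 kN/m
FS = R / T = 926.6 / 516.3 = 1.795

FS = 1.79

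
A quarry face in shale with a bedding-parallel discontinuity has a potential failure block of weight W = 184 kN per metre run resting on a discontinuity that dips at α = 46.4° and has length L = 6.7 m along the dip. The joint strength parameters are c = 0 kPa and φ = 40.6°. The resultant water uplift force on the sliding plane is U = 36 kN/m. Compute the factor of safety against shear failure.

Resolving the block weight along and normal to the plane and applying the Mohr–Coulomb strength on the joint:
N' = W cosα − U = 184·cos46.4° − 36 = 90.9 kN/m
Driving force T = W sinα = 184·sin46.4° = 133.2 kN/m
Resisting force R = c·L + N'·tanφ = 0·6.7 + 90.9·tan40.6° = 0.0 + 77.9 = 77.9 kN/m
FS = R / T = 77.9 / 133.2 = 0.585

FS = 0.58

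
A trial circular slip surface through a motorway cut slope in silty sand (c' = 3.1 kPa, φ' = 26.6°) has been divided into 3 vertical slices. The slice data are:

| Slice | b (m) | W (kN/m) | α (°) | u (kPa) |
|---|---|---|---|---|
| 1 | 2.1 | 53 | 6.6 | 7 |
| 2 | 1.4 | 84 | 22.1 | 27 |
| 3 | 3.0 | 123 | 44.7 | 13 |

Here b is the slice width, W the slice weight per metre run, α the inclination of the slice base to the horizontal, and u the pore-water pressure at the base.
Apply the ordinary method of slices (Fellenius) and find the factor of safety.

FS = 0.63

Ordinary method of slices: FS = Σ[c'·Δl_i + (W_i cosα_i − u_i·Δl_i)·tanφ'] / Σ W_i sinα_i, with Δl_i = b_i / cosα_i.
Slice 1: Δl = 2.1/cos6.6° = 2.114 m; N'_1 = 53·cos6.6° − 7·2.114 = 37.9; c'Δl = 6.55; W sinα = 6.1
Slice 2: Δl = 1.4/cos22.1° = 1.511 m; N'_2 = 84·cos22.1° − 27·1.511 = 37.0; c'Δl = 4.68; W sinα = 31.6
Slice 3: Δl = 3.0/cos44.7° = 4.221 m; N'_3 = 123·cos44.7° − 13·4.221 = 32.6; c'Δl = 13.08; W sinα = 86.5
Σc'Δl = 24.3 kN/m; ΣN' = 107.4 kN/m; ΣW sinα = 124.2 kN/m
Resisting = 24.3 + 107.4·tan26.6° = 24.3 + 53.8 = 78.1 kN/m
FS = 78.1 / 124.2 = 0.629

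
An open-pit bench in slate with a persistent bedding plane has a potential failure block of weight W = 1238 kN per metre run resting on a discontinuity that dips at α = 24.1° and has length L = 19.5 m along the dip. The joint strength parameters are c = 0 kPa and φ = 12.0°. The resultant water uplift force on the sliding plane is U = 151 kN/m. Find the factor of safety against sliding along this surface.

Resolving the block weight along and normal to the plane and applying the Mohr–Coulomb strength on the joint:
N' = W cosα − U = 1238·cos24.1° − 151 = 979.1 kN/m
Driving force T = W sinα = 1238·sin24.1° = 505.5 kN/m
Resisting force R = c·L + N'·tanφ = 0·19.5 + 979.1·tan12.0° = 0.0 + 208.1 = 208.1 kN/m
FS = R / T = 208.1 / 505.5 = 0.412

FS = 0.41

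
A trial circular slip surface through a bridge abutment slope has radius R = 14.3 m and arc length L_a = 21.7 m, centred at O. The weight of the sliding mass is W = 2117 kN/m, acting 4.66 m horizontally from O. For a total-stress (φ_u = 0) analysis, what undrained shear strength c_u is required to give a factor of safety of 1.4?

c_u = 44.5 kPa

FS = c_u·L_a·R / (W·d), so c_u = FS·W·d / (L_a·R).
c_u = 1.4·2117·4.66 / (21.70·14.3) = 13811.3 / 310.31 = 44.51 kPa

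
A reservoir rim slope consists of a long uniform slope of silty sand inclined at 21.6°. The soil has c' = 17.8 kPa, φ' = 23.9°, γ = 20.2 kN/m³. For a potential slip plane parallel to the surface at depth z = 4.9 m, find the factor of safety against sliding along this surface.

For an infinite slope with a slip plane parallel to the surface (no pore pressure): FS = [c' + γz cos²β tanφ'] / [γz sinβ cosβ].
γz = 20.2·4.9 = 98.98 kN/m²
Numerator = 17.8 + 98.98·cos²21.6°·tan23.9° = 17.8 + 98.98·0.8645·0.4431 = 55.718 kPa
Denominator = 98.98·sin21.6°·cos21.6° = 98.98·0.3681·0.9298 = 33.878 kPa
FS = 55.718 / 33.878 = 1.645

FS = 1.64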